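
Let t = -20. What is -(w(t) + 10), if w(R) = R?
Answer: 10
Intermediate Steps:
-(w(t) + 10) = -(-20 + 10) = -1*(-10) = 10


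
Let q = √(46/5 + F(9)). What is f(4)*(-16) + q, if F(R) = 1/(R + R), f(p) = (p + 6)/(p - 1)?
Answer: -160/3 + 7*√170/30 ≈ -50.291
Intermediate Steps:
f(p) = (6 + p)/(-1 + p)
F(R) = 1/(2*R)
q = 7*√170/30 (q = √(46/5 + (½)/9) = √(46*(⅕) + (½)*(⅑)) = √(46/5 + 1/18) = √(833/90) = 7*√170/30 ≈ 3.0423)
f(4)*(-16) + q = ((6 + 4)/(-1 + 4))*(-16) + 7*√170/30 = (10/3)*(-16) + 7*√170/30 = -160/3 + 7*√170/30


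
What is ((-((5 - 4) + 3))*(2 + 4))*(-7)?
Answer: 168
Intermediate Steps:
((-((5 - 4) + 3))*(2 + 4))*(-7) = (-(1 + 3)*6)*(-7) = (-1*4*6)*(-7) = -4*6*(-7) = -24*(-7) = 168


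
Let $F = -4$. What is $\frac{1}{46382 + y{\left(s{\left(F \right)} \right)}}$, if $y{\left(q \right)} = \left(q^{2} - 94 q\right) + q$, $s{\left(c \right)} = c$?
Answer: $\frac{1}{46770} \approx 2.1381 \cdot 10^{-5}$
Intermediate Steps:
$y{\left(q \right)} = q^{2} - 93 q$
$\frac{1}{46382 + y{\left(s{\left(F \right)} \right)}} = \frac{1}{46382 - 4 \left(-93 - 4\right)} = \frac{1}{46382 - -388} = \frac{1}{46382 + 388} = \frac{1}{46770}$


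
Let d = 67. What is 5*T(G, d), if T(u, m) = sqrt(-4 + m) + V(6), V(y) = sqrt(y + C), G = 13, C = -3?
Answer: 5*sqrt(3) + 15*sqrt(7) ≈ 48.346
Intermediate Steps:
V(y) = sqrt(-3 + y) (V(y) = sqrt(y - 3) = sqrt(-3 + y))
T(u, m) = sqrt(3) + sqrt(-4 + m) (T(u, m) = sqrt(-4 + m) + sqrt(-3 + 6) = sqrt(-4 + m) + sqrt(3) = sqrt(3) + sqrt(-4 + m))
5*T(G, d) = 5*(sqrt(3) + sqrt(-4 + 67)) = 5*(sqrt(3) + sqrt(63)) = 5*(sqrt(3) + 3*sqrt(7)) = 5*sqrt(3) + 15*sqrt(7)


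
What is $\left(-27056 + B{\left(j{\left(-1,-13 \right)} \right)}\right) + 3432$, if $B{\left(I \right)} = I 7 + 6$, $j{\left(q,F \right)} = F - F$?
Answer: $-23618$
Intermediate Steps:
$j{\left(q,F \right)} = 0$
$B{\left(I \right)} = 6 + 7 I$ ($B{\left(I \right)} = 7 I + 6 = 6 + 7 I$)
$\left(-27056 + B{\left(j{\left(-1,-13 \right)} \right)}\right) + 3432 = \left(-27056 + \left(6 + 7 \cdot 0\right)\right) + 3432 = \left(-27056 + \left(6 + 0\right)\right) + 3432 = \left(-27056 + 6\right) + 3432 = -27050 + 3432 = -23618$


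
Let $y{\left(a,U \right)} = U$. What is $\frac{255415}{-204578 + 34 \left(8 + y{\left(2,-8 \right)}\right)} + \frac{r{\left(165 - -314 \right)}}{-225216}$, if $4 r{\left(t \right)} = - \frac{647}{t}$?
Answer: $- \frac{3241617034361}{2596418871552} \approx -1.2485$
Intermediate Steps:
$r{\left(t \right)} = - \frac{647}{4 t}$ ($r{\left(t \right)} = \frac{\left(-647\right) \frac{1}{t}}{4} = - \frac{647}{4 t}$)
$\frac{255415}{-204578 + 34 \left(8 + y{\left(2,-8 \right)}\right)} + \frac{r{\left(165 - -314 \right)}}{-225216} = \frac{255415}{-204578 + 34 \left(8 - 8\right)} + \frac{\left(- \frac{647}{4}\right) \frac{1}{165 - -314}}{-225216} = \frac{255415}{-204578 + 34 \cdot 0} + - \frac{647}{4 \left(165 + 314\right)} \left(- \frac{1}{225216}\right) = \frac{255415}{-204578 + 0} + - \frac{647}{4 \cdot 479} \left(- \frac{1}{225216}\right) = \frac{255415}{-204578} + \left(- \frac{647}{4}\right) \frac{1}{479} \left(- \frac{1}{225216}\right) = 255415 \left(- \frac{1}{204578}\right) - - \frac{647}{431513856} = - \frac{255415}{204578} + \frac{647}{431513856} = - \frac{3241617034361}{2596418871552}$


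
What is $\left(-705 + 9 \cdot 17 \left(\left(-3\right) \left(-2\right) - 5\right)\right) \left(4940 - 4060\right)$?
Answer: $-485760$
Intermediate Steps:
$\left(-705 + 9 \cdot 17 \left(\left(-3\right) \left(-2\right) - 5\right)\right) \left(4940 - 4060\right) = \left(-705 + 153 \left(6 - 5\right)\right) 880 = \left(-705 + 153 \cdot 1\right) 880 = \left(-705 + 153\right) 880 = \left(-552\right) 880 = -485760$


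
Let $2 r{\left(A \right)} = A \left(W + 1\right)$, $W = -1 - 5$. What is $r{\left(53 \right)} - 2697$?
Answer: $- \frac{5659}{2} \approx -2829.5$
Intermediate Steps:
$W = -6$
$r{\left(A \right)} = - \frac{5 A}{2}$ ($r{\left(A \right)} = \frac{A \left(-6 + 1\right)}{2} = \frac{A \left(-5\right)}{2} = \frac{\left(-5\right) A}{2} = - \frac{5 A}{2}$)
$r{\left(53 \right)} - 2697 = \left(- \frac{5}{2}\right) 53 - 2697 = - \frac{265}{2} - 2697 = - \frac{5659}{2}$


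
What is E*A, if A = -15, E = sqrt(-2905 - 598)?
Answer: -15*I*sqrt(3503) ≈ -887.79*I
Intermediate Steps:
E = I*sqrt(3503) (E = sqrt(-3503) = I*sqrt(3503) ≈ 59.186*I)
E*A = (I*sqrt(3503))*(-15) = -15*I*sqrt(3503)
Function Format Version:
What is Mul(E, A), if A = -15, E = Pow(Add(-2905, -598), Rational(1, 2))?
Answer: Mul(-15, I, Pow(3503, Rational(1, 2))) ≈ Mul(-887.79, I)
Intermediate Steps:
E = Mul(I, Pow(3503, Rational(1, 2))) (E = Pow(-3503, Rational(1, 2)) = Mul(I, Pow(3503, Rational(1, 2))) ≈ Mul(59.186, I))
Mul(E, A) = Mul(Mul(I, Pow(3503, Rational(1, 2))), -15) = Mul(-15, I, Pow(3503, Rational(1, 2)))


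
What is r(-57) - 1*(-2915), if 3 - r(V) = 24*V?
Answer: 4286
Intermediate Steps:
r(V) = 3 - 24*V
r(-57) - 1*(-2915) = (3 - 24*(-57)) - 1*(-2915) = (3 + 1368) + 2915 = 1371 + 2915 = 4286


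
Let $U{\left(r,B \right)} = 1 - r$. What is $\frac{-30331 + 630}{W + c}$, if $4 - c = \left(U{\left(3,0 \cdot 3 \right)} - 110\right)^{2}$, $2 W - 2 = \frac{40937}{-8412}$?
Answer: $\frac{71384232}{30142439} \approx 2.3682$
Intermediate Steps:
$W = - \frac{24113}{16824}$ ($W = 1 + \frac{40937 \frac{1}{-8412}}{2} = 1 + \frac{40937 \left(- \frac{1}{8412}\right)}{2} = 1 + \frac{1}{2} \left(- \frac{40937}{8412}\right) = 1 - \frac{40937}{16824} = - \frac{24113}{16824} \approx -1.4333$)
$c = -12540$ ($c = 4 - \left(\left(1 - 3\right) - 110\right)^{2} = 4 - \left(-2 - 110\right)^{2} = 4 - \left(-112\right)^{2} = 4 - 12544 = -12540$)
$\frac{-30331 + 630}{W + c} = \frac{-30331 + 630}{- \frac{24113}{16824} - 12540} = - \frac{29701}{- \frac{210997073}{16824}} = \left(-29701\right) \left(- \frac{16824}{210997073}\right) = \frac{71384232}{30142439}$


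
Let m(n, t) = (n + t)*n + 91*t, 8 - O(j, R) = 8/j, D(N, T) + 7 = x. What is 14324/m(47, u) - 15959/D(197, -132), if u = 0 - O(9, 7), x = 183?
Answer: -51213925/648208 ≈ -79.008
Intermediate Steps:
D(N, T) = 176 (D(N, T) = -7 + 183 = 176)
O(j, R) = 8 - 8/j
u = -64/9 (u = 0 - (8 - 8/9) = 0 - 1*64/9 = 0 - 64/9 = -64/9 ≈ -7.1111)
m(n, t) = 91*t + n*(n + t) (m(n, t) = n*(n + t) + 91*t = 91*t + n*(n + t))
14324/m(47, u) - 15959/D(197, -132) = 14324/(47² + 91*(-64/9) + 47*(-64/9)) - 15959/176 = 14324/(2209 - 5824/9 - 3008/9) - 15959*1/176 = 14324/(3683/3) - 15959/176 = 14324*(3/3683) - 15959/176 = 42972/3683 - 15959/176 = -51213925/648208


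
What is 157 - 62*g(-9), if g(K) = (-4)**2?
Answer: -835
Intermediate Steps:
g(K) = 16
157 - 62*g(-9) = 157 - 62*16 = 157 - 992 = -835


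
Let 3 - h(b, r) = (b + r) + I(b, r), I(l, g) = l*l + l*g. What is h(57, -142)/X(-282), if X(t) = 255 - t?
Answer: 4933/537 ≈ 9.1862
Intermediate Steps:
I(l, g) = l² + g*l
h(b, r) = 3 - b - r - b*(b + r) (h(b, r) = 3 - ((b + r) + b*(r + b)) = 3 - ((b + r) + b*(b + r)) = 3 - (b + r + b*(b + r)) = 3 + (-b - r - b*(b + r)) = 3 - b - r - b*(b + r))
h(57, -142)/X(-282) = (3 - 1*57 - 1*(-142) - 1*57*(57 - 142))/(255 - 1*(-282)) = (3 - 57 + 142 - 1*57*(-85))/(255 + 282) = (3 - 57 + 142 + 4845)/537 = 4933*(1/537) = 4933/537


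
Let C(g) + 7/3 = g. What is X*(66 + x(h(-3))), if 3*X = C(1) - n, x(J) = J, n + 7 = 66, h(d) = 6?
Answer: -1448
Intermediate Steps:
C(g) = -7/3 + g
n = 59 (n = -7 + 66 = 59)
X = -181/9 (X = ((-7/3 + 1) - 1*59)/3 = (-4/3 - 59)/3 = (⅓)*(-181/3) = -181/9 ≈ -20.111)
X*(66 + x(h(-3))) = -181*(66 + 6)/9 = -181/9*72 = -1448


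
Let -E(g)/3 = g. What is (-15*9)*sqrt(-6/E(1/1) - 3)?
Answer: -135*I ≈ -135.0*I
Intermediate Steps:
E(g) = -3*g
(-15*9)*sqrt(-6/E(1/1) - 3) = (-15*9)*sqrt(-6/((-3/1)) - 3) = -135*sqrt(-6/((-3)) - 3) = -135*sqrt(-6/((-3*1)) - 3) = -135*sqrt(-6/(-3) - 3) = -135*sqrt(-6*(-1/3) - 3) = -135*sqrt(2 - 3) = -135*I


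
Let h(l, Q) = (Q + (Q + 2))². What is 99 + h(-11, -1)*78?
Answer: 99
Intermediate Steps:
h(l, Q) = (2 + 2*Q)² (h(l, Q) = (Q + (2 + Q))² = (2 + 2*Q)²)
99 + h(-11, -1)*78 = 99 + (4*(1 - 1)²)*78 = 99 + (4*0²)*78 = 99 + (4*0)*78 = 99 + 0*78 = 99 + 0 = 99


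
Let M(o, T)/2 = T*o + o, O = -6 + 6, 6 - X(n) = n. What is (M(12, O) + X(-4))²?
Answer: 1156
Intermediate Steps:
X(n) = 6 - n
O = 0
M(o, T) = 2*o + 2*T*o (M(o, T) = 2*(T*o + o) = 2*(o + T*o) = 2*o + 2*T*o)
(M(12, O) + X(-4))² = (2*12*(1 + 0) + (6 - 1*(-4)))² = (2*12*1 + (6 + 4))² = (24 + 10)² = 34² = 1156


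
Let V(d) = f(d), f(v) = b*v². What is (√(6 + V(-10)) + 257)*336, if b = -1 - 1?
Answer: 86352 + 336*I*√194 ≈ 86352.0 + 4679.9*I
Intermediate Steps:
b = -2
f(v) = -2*v²
V(d) = -2*d²
(√(6 + V(-10)) + 257)*336 = (√(6 - 2*(-10)²) + 257)*336 = (√(6 - 2*100) + 257)*336 = (√(6 - 200) + 257)*336 = (√(-194) + 257)*336 = (I*√194 + 257)*336 = (257 + I*√194)*336 = 86352 + 336*I*√194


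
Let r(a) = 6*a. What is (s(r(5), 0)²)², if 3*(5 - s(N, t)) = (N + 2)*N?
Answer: 9845600625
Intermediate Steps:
s(N, t) = 5 - N*(2 + N)/3 (s(N, t) = 5 - (N + 2)*N/3 = 5 - (2 + N)*N/3 = 5 - N*(2 + N)/3)
(s(r(5), 0)²)² = ((5 - 4*5 - (6*5)²/3)²)² = ((5 - ⅔*30 - ⅓*30²)²)² = ((5 - 20 - ⅓*900)²)² = ((5 - 20 - 300)²)² = ((-315)²)² = 99225² = 9845600625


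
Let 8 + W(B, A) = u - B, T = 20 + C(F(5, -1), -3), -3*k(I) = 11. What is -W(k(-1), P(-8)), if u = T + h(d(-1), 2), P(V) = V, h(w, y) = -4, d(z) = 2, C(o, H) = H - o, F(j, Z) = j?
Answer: -11/3 ≈ -3.6667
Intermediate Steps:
k(I) = -11/3 (k(I) = -⅓*11 = -11/3)
T = 12 (T = 20 + (-3 - 1*5) = 20 + (-3 - 5) = 20 - 8 = 12)
u = 8 (u = 12 - 4 = 8)
W(B, A) = -B (W(B, A) = -8 + (8 - B) = -B)
-W(k(-1), P(-8)) = -(-1)*(-11)/3 = -1*11/3 = -11/3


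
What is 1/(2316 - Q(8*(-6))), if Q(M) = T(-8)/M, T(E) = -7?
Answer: 48/111161 ≈ 0.00043181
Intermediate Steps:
Q(M) = -7/M
1/(2316 - Q(8*(-6))) = 1/(2316 - (-7)/(8*(-6))) = 1/(2316 - (-7)/(-48)) = 1/(2316 - (-7)*(-1)/48) = 1/(2316 - 1*7/48) = 1/(2316 - 7/48) = 1/(111161/48) = 48/111161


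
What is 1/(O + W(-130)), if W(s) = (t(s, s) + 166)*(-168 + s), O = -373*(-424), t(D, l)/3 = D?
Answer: 1/224904 ≈ 4.4463e-6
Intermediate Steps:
t(D, l) = 3*D
O = 158152
W(s) = (-168 + s)*(166 + 3*s) (W(s) = (3*s + 166)*(-168 + s) = (166 + 3*s)*(-168 + s) = (-168 + s)*(166 + 3*s))
1/(O + W(-130)) = 1/(158152 + (-27888 - 338*(-130) + 3*(-130)**2)) = 1/(158152 + (-27888 + 43940 + 3*16900)) = 1/(158152 + (-27888 + 43940 + 50700)) = 1/(158152 + 66752) = 1/224904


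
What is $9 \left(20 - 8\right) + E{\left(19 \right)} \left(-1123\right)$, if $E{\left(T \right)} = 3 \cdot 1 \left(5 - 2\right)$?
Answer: $-9999$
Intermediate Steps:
$E{\left(T \right)} = 9$ ($E{\left(T \right)} = 3 \cdot 3 = 9$)
$9 \left(20 - 8\right) + E{\left(19 \right)} \left(-1123\right) = 9 \left(20 - 8\right) + 9 \left(-1123\right) = 9 \cdot 12 - 10107 = 108 - 10107 = -9999$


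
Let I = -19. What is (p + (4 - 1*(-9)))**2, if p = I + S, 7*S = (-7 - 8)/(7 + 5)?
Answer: 29929/784 ≈ 38.175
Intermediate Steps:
S = -5/28 (S = ((-7 - 8)/(7 + 5))/7 = (-15/12)/7 = (-15*1/12)/7 = (1/7)*(-5/4) = -5/28 ≈ -0.17857)
p = -537/28 (p = -19 - 5/28 = -537/28 ≈ -19.179)
(p + (4 - 1*(-9)))**2 = (-537/28 + (4 - 1*(-9)))**2 = (-537/28 + (4 + 9))**2 = (-537/28 + 13)**2 = (-173/28)**2 = 29929/784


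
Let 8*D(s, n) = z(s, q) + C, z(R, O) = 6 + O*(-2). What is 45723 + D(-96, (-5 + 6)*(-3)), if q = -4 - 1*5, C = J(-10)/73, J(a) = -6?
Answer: 13351989/292 ≈ 45726.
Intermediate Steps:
C = -6/73 ≈ -0.082192
q = -9 (q = -4 - 5 = -9)
z(R, O) = 6 - 2*O
D(s, n) = 873/292 (D(s, n) = ((6 - 2*(-9)) - 6/73)/8 = ((6 + 18) - 6/73)/8 = (24 - 6/73)/8 = (1/8)*(1746/73) = 873/292)
45723 + D(-96, (-5 + 6)*(-3)) = 45723 + 873/292 = 13351989/292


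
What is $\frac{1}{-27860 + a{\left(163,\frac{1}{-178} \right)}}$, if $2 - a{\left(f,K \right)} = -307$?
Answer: $- \frac{1}{27551} \approx -3.6296 \cdot 10^{-5}$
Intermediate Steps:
$a{\left(f,K \right)} = 309$ ($a{\left(f,K \right)} = 2 - -307 = 2 + 307 = 309$)
$\frac{1}{-27860 + a{\left(163,\frac{1}{-178} \right)}} = \frac{1}{-27860 + 309} = \frac{1}{-27551} = - \frac{1}{27551}$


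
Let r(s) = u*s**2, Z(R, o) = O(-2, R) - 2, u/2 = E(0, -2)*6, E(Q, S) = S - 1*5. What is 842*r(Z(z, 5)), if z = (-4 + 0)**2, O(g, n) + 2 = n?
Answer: -10184832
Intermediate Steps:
O(g, n) = -2 + n
E(Q, S) = -5 + S (E(Q, S) = S - 5 = -5 + S)
u = -84 (u = 2*((-5 - 2)*6) = 2*(-7*6) = 2*(-42) = -84)
z = 16 (z = (-4)**2 = 16)
Z(R, o) = -4 + R (Z(R, o) = (-2 + R) - 2 = -4 + R)
r(s) = -84*s**2
842*r(Z(z, 5)) = 842*(-84*(-4 + 16)**2) = 842*(-84*12**2) = 842*(-84*144) = 842*(-12096) = -10184832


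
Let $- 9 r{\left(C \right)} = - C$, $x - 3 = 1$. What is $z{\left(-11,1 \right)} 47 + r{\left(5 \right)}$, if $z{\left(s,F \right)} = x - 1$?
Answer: $\frac{1274}{9} \approx 141.56$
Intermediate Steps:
$x = 4$ ($x = 3 + 1 = 4$)
$z{\left(s,F \right)} = 3$ ($z{\left(s,F \right)} = 4 - 1 = 3$)
$r{\left(C \right)} = \frac{C}{9}$ ($r{\left(C \right)} = - \frac{\left(-1\right) C}{9} = \frac{C}{9}$)
$z{\left(-11,1 \right)} 47 + r{\left(5 \right)} = 3 \cdot 47 + \frac{1}{9} \cdot 5 = 141 + \frac{5}{9} = \frac{1274}{9}$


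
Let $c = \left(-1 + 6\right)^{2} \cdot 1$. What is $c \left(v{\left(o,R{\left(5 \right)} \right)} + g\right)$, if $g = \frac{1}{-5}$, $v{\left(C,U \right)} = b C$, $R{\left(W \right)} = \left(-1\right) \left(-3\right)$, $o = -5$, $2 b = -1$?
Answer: $\frac{115}{2} \approx 57.5$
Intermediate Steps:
$b = - \frac{1}{2}$ ($b = \frac{1}{2} \left(-1\right) = - \frac{1}{2} \approx -0.5$)
$R{\left(W \right)} = 3$
$v{\left(C,U \right)} = - \frac{C}{2}$
$g = - \frac{1}{5} \approx -0.2$
$c = 25$ ($c = 5^{2} \cdot 1 = 25 \cdot 1 = 25$)
$c \left(v{\left(o,R{\left(5 \right)} \right)} + g\right) = 25 \left(\left(- \frac{1}{2}\right) \left(-5\right) - \frac{1}{5}\right) = 25 \left(\frac{5}{2} - \frac{1}{5}\right) = 25 \cdot \frac{23}{10} = \frac{115}{2}$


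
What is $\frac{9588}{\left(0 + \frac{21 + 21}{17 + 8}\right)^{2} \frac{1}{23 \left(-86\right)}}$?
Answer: $- \frac{987763750}{147} \approx -6.7195 \cdot 10^{6}$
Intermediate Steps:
$\frac{9588}{\left(0 + \frac{21 + 21}{17 + 8}\right)^{2} \frac{1}{23 \left(-86\right)}} = \frac{9588}{\left(0 + \frac{42}{25}\right)^{2} \frac{1}{-1978}} = \frac{9588}{\left(0 + 42 \cdot \frac{1}{25}\right)^{2} \left(- \frac{1}{1978}\right)} = \frac{9588}{\left(0 + \frac{42}{25}\right)^{2} \left(- \frac{1}{1978}\right)} = \frac{9588}{\left(\frac{42}{25}\right)^{2} \left(- \frac{1}{1978}\right)} = \frac{9588}{\frac{1764}{625} \left(- \frac{1}{1978}\right)} = \frac{9588}{- \frac{882}{618125}} = 9588 \left(- \frac{618125}{882}\right) = - \frac{987763750}{147}$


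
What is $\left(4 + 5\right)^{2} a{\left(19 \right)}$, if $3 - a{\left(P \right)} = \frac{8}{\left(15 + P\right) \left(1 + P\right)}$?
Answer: $\frac{20574}{85} \approx 242.05$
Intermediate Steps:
$a{\left(P \right)} = 3 - \frac{8}{\left(1 + P\right) \left(15 + P\right)}$ ($a{\left(P \right)} = 3 - \frac{8}{\left(15 + P\right) \left(1 + P\right)} = 3 - \frac{8}{\left(1 + P\right) \left(15 + P\right)}$)
$\left(4 + 5\right)^{2} a{\left(19 \right)} = \left(4 + 5\right)^{2} \frac{37 + 3 \cdot 19^{2} + 48 \cdot 19}{15 + 19^{2} + 16 \cdot 19} = 9^{2} \frac{37 + 3 \cdot 361 + 912}{15 + 361 + 304} = 81 \frac{37 + 1083 + 912}{680} = 81 \cdot \frac{1}{680} \cdot 2032 = 81 \cdot \frac{254}{85} = \frac{20574}{85}$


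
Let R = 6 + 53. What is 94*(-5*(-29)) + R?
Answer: 13689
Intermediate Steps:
R = 59
94*(-5*(-29)) + R = 94*(-5*(-29)) + 59 = 94*145 + 59 = 13630 + 59 = 13689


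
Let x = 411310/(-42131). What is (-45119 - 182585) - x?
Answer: -9592985914/42131 ≈ -2.2769e+5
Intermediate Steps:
x = -411310/42131 (x = 411310*(-1/42131) = -411310/42131 ≈ -9.7626)
(-45119 - 182585) - x = (-45119 - 182585) - 1*(-411310/42131) = -227704 + 411310/42131 = -9592985914/42131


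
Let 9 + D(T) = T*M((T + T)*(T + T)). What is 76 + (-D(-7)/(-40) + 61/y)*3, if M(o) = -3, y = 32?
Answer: 13219/160 ≈ 82.619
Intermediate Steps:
D(T) = -9 - 3*T (D(T) = -9 + T*(-3) = -9 - 3*T)
76 + (-D(-7)/(-40) + 61/y)*3 = 76 + (-(-9 - 3*(-7))/(-40) + 61/32)*3 = 76 + (-(-9 + 21)*(-1/40) + 61*(1/32))*3 = 76 + (-1*12*(-1/40) + 61/32)*3 = 76 + (-12*(-1/40) + 61/32)*3 = 76 + (3/10 + 61/32)*3 = 76 + (353/160)*3 = 76 + 1059/160 = 13219/160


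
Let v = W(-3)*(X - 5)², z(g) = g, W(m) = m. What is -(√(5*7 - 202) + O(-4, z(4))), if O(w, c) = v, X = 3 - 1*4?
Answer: 108 - I*√167 ≈ 108.0 - 12.923*I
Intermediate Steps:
X = -1 (X = 3 - 4 = -1)
v = -108 (v = -3*(-1 - 5)² = -3*(-6)² = -3*36 = -108)
O(w, c) = -108
-(√(5*7 - 202) + O(-4, z(4))) = -(√(5*7 - 202) - 108) = -(√(35 - 202) - 108) = -(√(-167) - 108) = -(I*√167 - 108) = -(-108 + I*√167) = 108 - I*√167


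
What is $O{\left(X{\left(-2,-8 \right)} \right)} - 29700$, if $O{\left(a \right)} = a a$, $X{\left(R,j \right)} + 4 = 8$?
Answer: $-29684$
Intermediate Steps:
$X{\left(R,j \right)} = 4$ ($X{\left(R,j \right)} = -4 + 8 = 4$)
$O{\left(a \right)} = a^{2}$
$O{\left(X{\left(-2,-8 \right)} \right)} - 29700 = 4^{2} - 29700 = 16 - 29700 = -29684$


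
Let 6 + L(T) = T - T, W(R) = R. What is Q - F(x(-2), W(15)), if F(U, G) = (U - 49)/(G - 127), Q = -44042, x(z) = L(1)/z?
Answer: -2466375/56 ≈ -44042.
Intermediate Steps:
L(T) = -6 (L(T) = -6 + (T - T) = -6 + 0 = -6)
x(z) = -6/z
F(U, G) = (-49 + U)/(-127 + G)
Q - F(x(-2), W(15)) = -44042 - (-49 - 6/(-2))/(-127 + 15) = -44042 - (-49 - 6*(-1/2))/(-112) = -44042 - (-1)*(-49 + 3)/112 = -44042 - (-1)*(-46)/112 = -44042 - 1*23/56 = -44042 - 23/56 = -2466375/56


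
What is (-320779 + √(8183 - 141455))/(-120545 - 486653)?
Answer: 320779/607198 - 3*I*√3702/303599 ≈ 0.52829 - 0.00060123*I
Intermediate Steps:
(-320779 + √(8183 - 141455))/(-120545 - 486653) = (-320779 + √(-133272))/(-607198) = (-320779 + 6*I*√3702)*(-1/607198) = 320779/607198 - 3*I*√3702/303599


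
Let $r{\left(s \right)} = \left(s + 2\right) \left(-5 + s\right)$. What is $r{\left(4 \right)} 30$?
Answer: $-180$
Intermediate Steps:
$r{\left(s \right)} = \left(-5 + s\right) \left(2 + s\right)$ ($r{\left(s \right)} = \left(2 + s\right) \left(-5 + s\right) = \left(-5 + s\right) \left(2 + s\right)$)
$r{\left(4 \right)} 30 = \left(-10 + 4^{2} - 12\right) 30 = \left(-10 + 16 - 12\right) 30 = \left(-6\right) 30 = -180$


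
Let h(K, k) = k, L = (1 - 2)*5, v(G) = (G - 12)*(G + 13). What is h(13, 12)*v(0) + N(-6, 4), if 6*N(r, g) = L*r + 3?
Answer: -3733/2 ≈ -1866.5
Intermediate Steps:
v(G) = (-12 + G)*(13 + G)
L = -5 (L = -1*5 = -5)
N(r, g) = ½ - 5*r/6 (N(r, g) = (-5*r + 3)/6 = (3 - 5*r)/6 = ½ - 5*r/6)
h(13, 12)*v(0) + N(-6, 4) = 12*(-156 + 0 + 0²) + (½ - ⅚*(-6)) = 12*(-156 + 0 + 0) + (½ + 5) = 12*(-156) + 11/2 = -1872 + 11/2 = -3733/2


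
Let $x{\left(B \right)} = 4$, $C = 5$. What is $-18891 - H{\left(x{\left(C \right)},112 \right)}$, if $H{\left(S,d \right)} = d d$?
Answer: $-31435$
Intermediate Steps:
$H{\left(S,d \right)} = d^{2}$
$-18891 - H{\left(x{\left(C \right)},112 \right)} = -18891 - 112^{2} = -18891 - 12544 = -31435$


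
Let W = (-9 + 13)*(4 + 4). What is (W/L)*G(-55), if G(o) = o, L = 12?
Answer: -440/3 ≈ -146.67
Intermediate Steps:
W = 32 (W = 4*8 = 32)
(W/L)*G(-55) = (32/12)*(-55) = (32*(1/12))*(-55) = (8/3)*(-55) = -440/3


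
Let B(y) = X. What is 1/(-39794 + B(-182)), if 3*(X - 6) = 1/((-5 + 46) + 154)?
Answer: -585/23275979 ≈ -2.5133e-5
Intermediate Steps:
X = 3511/585 (X = 6 + 1/(3*((-5 + 46) + 154)) = 6 + 1/(3*(41 + 154)) = 6 + (1/3)/195 = 6 + (1/3)*(1/195) = 6 + 1/585 = 3511/585 ≈ 6.0017)
B(y) = 3511/585
1/(-39794 + B(-182)) = 1/(-39794 + 3511/585) = 1/(-23275979/585) = -585/23275979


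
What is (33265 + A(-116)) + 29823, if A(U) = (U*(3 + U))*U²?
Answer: 176444336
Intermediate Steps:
A(U) = U³*(3 + U)
(33265 + A(-116)) + 29823 = (33265 + (-116)³*(3 - 116)) + 29823 = (33265 - 1560896*(-113)) + 29823 = (33265 + 176381248) + 29823 = 176414513 + 29823 = 176444336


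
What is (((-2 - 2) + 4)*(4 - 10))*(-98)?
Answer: 0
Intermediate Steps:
(((-2 - 2) + 4)*(4 - 10))*(-98) = ((-4 + 4)*(-6))*(-98) = (0*(-6))*(-98) = 0*(-98) = 0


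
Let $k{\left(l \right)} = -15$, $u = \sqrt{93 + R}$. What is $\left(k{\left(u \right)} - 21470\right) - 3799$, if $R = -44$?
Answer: $-25284$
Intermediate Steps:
$u = 7$ ($u = \sqrt{93 - 44} = \sqrt{49} = 7$)
$\left(k{\left(u \right)} - 21470\right) - 3799 = \left(-15 - 21470\right) - 3799 = -21485 - 3799 = -25284$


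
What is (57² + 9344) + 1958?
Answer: 14551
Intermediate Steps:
(57² + 9344) + 1958 = (3249 + 9344) + 1958 = 12593 + 1958 = 14551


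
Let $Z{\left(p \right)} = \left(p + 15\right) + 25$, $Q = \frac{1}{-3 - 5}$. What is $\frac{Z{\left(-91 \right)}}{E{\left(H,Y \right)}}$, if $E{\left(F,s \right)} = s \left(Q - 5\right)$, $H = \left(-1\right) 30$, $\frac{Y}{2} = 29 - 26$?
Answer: $\frac{68}{41} \approx 1.6585$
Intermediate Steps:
$Q = - \frac{1}{8}$ ($Q = \frac{1}{-8} = - \frac{1}{8} \approx -0.125$)
$Z{\left(p \right)} = 40 + p$ ($Z{\left(p \right)} = \left(15 + p\right) + 25 = 40 + p$)
$Y = 6$ ($Y = 2 \left(29 - 26\right) = 2 \cdot 3 = 6$)
$H = -30$
$E{\left(F,s \right)} = - \frac{41 s}{8}$ ($E{\left(F,s \right)} = s \left(- \frac{1}{8} - 5\right) = s \left(- \frac{41}{8}\right) = - \frac{41 s}{8}$)
$\frac{Z{\left(-91 \right)}}{E{\left(H,Y \right)}} = \frac{40 - 91}{\left(- \frac{41}{8}\right) 6} = - \frac{51}{- \frac{123}{4}} = \left(-51\right) \left(- \frac{4}{123}\right) = \frac{68}{41}$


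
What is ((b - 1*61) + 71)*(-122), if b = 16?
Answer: -3172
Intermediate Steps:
((b - 1*61) + 71)*(-122) = ((16 - 1*61) + 71)*(-122) = ((16 - 61) + 71)*(-122) = (-45 + 71)*(-122) = 26*(-122) = -3172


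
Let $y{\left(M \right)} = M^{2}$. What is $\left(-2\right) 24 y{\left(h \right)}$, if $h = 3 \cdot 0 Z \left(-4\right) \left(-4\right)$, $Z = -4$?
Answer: $0$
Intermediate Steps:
$h = 0$ ($h = 3 \cdot 0 \left(-4\right) \left(-4\right) \left(-4\right) = 0 \left(-4\right) \left(-4\right) \left(-4\right) = 0 \left(-4\right) \left(-4\right) = 0 \left(-4\right) = 0$)
$\left(-2\right) 24 y{\left(h \right)} = \left(-2\right) 24 \cdot 0^{2} = \left(-48\right) 0 = 0$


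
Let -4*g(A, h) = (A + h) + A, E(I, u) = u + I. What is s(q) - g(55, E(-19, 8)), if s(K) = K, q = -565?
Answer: -2161/4 ≈ -540.25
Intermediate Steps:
E(I, u) = I + u
g(A, h) = -A/2 - h/4 (g(A, h) = -((A + h) + A)/4 = -(h + 2*A)/4 = -A/2 - h/4)
s(q) - g(55, E(-19, 8)) = -565 - (-½*55 - (-19 + 8)/4) = -565 - (-55/2 - ¼*(-11)) = -565 - (-55/2 + 11/4) = -565 - 1*(-99/4) = -565 + 99/4 = -2161/4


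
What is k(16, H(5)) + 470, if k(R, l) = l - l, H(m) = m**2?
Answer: 470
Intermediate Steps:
k(R, l) = 0
k(16, H(5)) + 470 = 0 + 470 = 470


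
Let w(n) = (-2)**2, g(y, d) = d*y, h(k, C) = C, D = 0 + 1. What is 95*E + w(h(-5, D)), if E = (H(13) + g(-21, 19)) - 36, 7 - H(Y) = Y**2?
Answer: -56711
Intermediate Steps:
D = 1
H(Y) = 7 - Y**2
E = -597 (E = ((7 - 1*13**2) + 19*(-21)) - 36 = ((7 - 1*169) - 399) - 36 = ((7 - 169) - 399) - 36 = (-162 - 399) - 36 = -561 - 36 = -597)
w(n) = 4
95*E + w(h(-5, D)) = 95*(-597) + 4 = -56715 + 4 = -56711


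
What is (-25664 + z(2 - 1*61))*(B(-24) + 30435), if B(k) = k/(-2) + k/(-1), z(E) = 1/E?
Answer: -46138487367/59 ≈ -7.8201e+8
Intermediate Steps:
B(k) = -3*k/2 (B(k) = k*(-½) + k*(-1) = -k/2 - k = -3*k/2)
(-25664 + z(2 - 1*61))*(B(-24) + 30435) = (-25664 + 1/(2 - 1*61))*(-3/2*(-24) + 30435) = (-25664 + 1/(2 - 61))*(36 + 30435) = (-25664 + 1/(-59))*30471 = (-25664 - 1/59)*30471 = -1514177/59*30471 = -46138487367/59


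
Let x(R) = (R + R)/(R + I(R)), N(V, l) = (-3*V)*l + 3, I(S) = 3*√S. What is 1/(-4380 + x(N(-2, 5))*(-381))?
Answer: -7237/38881434 - 127*√33/38881434 ≈ -0.00020489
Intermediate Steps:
N(V, l) = 3 - 3*V*l (N(V, l) = -3*V*l + 3 = 3 - 3*V*l)
x(R) = 2*R/(R + 3*√R) (x(R) = (R + R)/(R + 3*√R) = (2*R)/(R + 3*√R) = 2*R/(R + 3*√R))
1/(-4380 + x(N(-2, 5))*(-381)) = 1/(-4380 + (2*(3 - 3*(-2)*5)/((3 - 3*(-2)*5) + 3*√(3 - 3*(-2)*5)))*(-381)) = 1/(-4380 + (2*(3 + 30)/((3 + 30) + 3*√(3 + 30)))*(-381)) = 1/(-4380 + (2*33/(33 + 3*√33))*(-381)) = 1/(-4380 + (66/(33 + 3*√33))*(-381)) = 1/(-4380 - 25146/(33 + 3*√33))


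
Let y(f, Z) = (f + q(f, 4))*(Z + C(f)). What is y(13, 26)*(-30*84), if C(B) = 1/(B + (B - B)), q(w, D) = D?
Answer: -14522760/13 ≈ -1.1171e+6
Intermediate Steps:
C(B) = 1/B (C(B) = 1/(B + 0) = 1/B)
y(f, Z) = (4 + f)*(Z + 1/f) (y(f, Z) = (f + 4)*(Z + 1/f) = (4 + f)*(Z + 1/f))
y(13, 26)*(-30*84) = (1 + 4*26 + 4/13 + 26*13)*(-30*84) = (1 + 104 + 4*(1/13) + 338)*(-2520) = (1 + 104 + 4/13 + 338)*(-2520) = (5763/13)*(-2520) = -14522760/13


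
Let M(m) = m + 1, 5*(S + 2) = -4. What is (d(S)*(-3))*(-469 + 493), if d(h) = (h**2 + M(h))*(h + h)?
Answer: 304416/125 ≈ 2435.3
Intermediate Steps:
S = -14/5 (S = -2 + (1/5)*(-4) = -2 - 4/5 = -14/5 ≈ -2.8000)
M(m) = 1 + m
d(h) = 2*h*(1 + h + h**2) (d(h) = (h**2 + (1 + h))*(h + h) = (1 + h + h**2)*(2*h) = 2*h*(1 + h + h**2))
(d(S)*(-3))*(-469 + 493) = ((2*(-14/5)*(1 - 14/5 + (-14/5)**2))*(-3))*(-469 + 493) = ((2*(-14/5)*(1 - 14/5 + 196/25))*(-3))*24 = ((2*(-14/5)*(151/25))*(-3))*24 = -4228/125*(-3)*24 = (12684/125)*24 = 304416/125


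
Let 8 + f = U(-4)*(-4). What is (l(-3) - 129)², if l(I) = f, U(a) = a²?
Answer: 40401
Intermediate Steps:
f = -72 (f = -8 + (-4)²*(-4) = -8 + 16*(-4) = -8 - 64 = -72)
l(I) = -72
(l(-3) - 129)² = (-72 - 129)² = (-201)² = 40401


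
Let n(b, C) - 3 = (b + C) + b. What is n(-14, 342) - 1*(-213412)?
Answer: 213729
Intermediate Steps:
n(b, C) = 3 + C + 2*b (n(b, C) = 3 + ((b + C) + b) = 3 + ((C + b) + b) = 3 + (C + 2*b) = 3 + C + 2*b)
n(-14, 342) - 1*(-213412) = (3 + 342 + 2*(-14)) - 1*(-213412) = (3 + 342 - 28) + 213412 = 317 + 213412 = 213729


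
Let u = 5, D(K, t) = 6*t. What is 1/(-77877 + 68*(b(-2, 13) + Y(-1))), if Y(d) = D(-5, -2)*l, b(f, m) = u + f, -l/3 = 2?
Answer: -1/72777 ≈ -1.3741e-5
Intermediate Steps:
l = -6 (l = -3*2 = -6)
b(f, m) = 5 + f
Y(d) = 72 (Y(d) = (6*(-2))*(-6) = -12*(-6) = 72)
1/(-77877 + 68*(b(-2, 13) + Y(-1))) = 1/(-77877 + 68*((5 - 2) + 72)) = 1/(-77877 + 68*(3 + 72)) = 1/(-77877 + 68*75) = 1/(-77877 + 5100) = 1/(-72777) = -1/72777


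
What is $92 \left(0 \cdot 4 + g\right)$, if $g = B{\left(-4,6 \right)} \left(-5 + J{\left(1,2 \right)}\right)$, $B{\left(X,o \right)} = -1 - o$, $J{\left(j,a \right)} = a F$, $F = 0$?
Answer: $3220$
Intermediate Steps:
$J{\left(j,a \right)} = 0$ ($J{\left(j,a \right)} = a 0 = 0$)
$g = 35$ ($g = \left(-1 - 6\right) \left(-5 + 0\right) = \left(-1 - 6\right) \left(-5\right) = \left(-7\right) \left(-5\right) = 35$)
$92 \left(0 \cdot 4 + g\right) = 92 \left(0 \cdot 4 + 35\right) = 92 \left(0 + 35\right) = 92 \cdot 35 = 3220$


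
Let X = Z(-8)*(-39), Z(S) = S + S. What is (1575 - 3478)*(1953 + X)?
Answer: -4904031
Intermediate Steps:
Z(S) = 2*S
X = 624 (X = (2*(-8))*(-39) = -16*(-39) = 624)
(1575 - 3478)*(1953 + X) = (1575 - 3478)*(1953 + 624) = -1903*2577 = -4904031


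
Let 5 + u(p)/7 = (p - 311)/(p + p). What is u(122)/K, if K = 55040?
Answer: -9863/13429760 ≈ -0.00073441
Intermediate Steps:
u(p) = -35 + 7*(-311 + p)/(2*p) (u(p) = -35 + 7*((p - 311)/(p + p)) = -35 + 7*((-311 + p)/((2*p))) = -35 + 7*((-311 + p)*(1/(2*p))) = -35 + 7*((-311 + p)/(2*p)) = -35 + 7*(-311 + p)/(2*p))
u(122)/K = ((7/2)*(-311 - 9*122)/122)/55040 = ((7/2)*(1/122)*(-311 - 1098))*(1/55040) = ((7/2)*(1/122)*(-1409))*(1/55040) = -9863/244*1/55040 = -9863/13429760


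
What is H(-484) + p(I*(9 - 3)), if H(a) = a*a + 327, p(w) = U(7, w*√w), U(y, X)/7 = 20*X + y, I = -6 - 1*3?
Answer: 234632 - 22680*I*√6 ≈ 2.3463e+5 - 55554.0*I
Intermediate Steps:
I = -9 (I = -6 - 3 = -9)
U(y, X) = 7*y + 140*X (U(y, X) = 7*(20*X + y) = 7*(y + 20*X) = 7*y + 140*X)
p(w) = 49 + 140*w^(3/2) (p(w) = 7*7 + 140*(w*√w) = 49 + 140*w^(3/2))
H(a) = 327 + a² (H(a) = a² + 327 = 327 + a²)
H(-484) + p(I*(9 - 3)) = (327 + (-484)²) + (49 + 140*(-9*(9 - 3))^(3/2)) = (327 + 234256) + (49 + 140*(-9*6)^(3/2)) = 234583 + (49 + 140*(-54)^(3/2)) = 234583 + (49 + 140*(-162*I*√6)) = 234583 + (49 - 22680*I*√6) = 234632 - 22680*I*√6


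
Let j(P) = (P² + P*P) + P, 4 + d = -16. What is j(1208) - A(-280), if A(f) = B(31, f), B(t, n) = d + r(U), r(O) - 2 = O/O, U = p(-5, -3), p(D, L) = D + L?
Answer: 2919753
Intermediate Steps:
U = -8 (U = -5 - 3 = -8)
d = -20 (d = -4 - 16 = -20)
r(O) = 3 (r(O) = 2 + O/O = 2 + 1 = 3)
j(P) = P + 2*P² (j(P) = (P² + P²) + P = 2*P² + P = P + 2*P²)
B(t, n) = -17 (B(t, n) = -20 + 3 = -17)
A(f) = -17
j(1208) - A(-280) = 1208*(1 + 2*1208) - 1*(-17) = 1208*(1 + 2416) + 17 = 1208*2417 + 17 = 2919736 + 17 = 2919753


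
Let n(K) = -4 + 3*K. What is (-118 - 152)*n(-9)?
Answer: 8370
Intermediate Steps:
(-118 - 152)*n(-9) = (-118 - 152)*(-4 + 3*(-9)) = -270*(-4 - 27) = -270*(-31) = 8370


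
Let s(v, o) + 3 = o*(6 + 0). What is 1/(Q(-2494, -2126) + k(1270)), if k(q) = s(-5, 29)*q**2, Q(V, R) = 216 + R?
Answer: 1/275803990 ≈ 3.6258e-9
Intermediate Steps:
s(v, o) = -3 + 6*o (s(v, o) = -3 + o*(6 + 0) = -3 + o*6 = -3 + 6*o)
k(q) = 171*q**2 (k(q) = (-3 + 6*29)*q**2 = (-3 + 174)*q**2 = 171*q**2)
1/(Q(-2494, -2126) + k(1270)) = 1/((216 - 2126) + 171*1270**2) = 1/(-1910 + 171*1612900) = 1/(-1910 + 275805900) = 1/275803990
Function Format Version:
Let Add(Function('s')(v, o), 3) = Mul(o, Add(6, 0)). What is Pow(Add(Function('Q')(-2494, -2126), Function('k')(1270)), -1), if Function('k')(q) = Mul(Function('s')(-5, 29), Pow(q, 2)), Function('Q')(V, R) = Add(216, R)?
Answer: Rational(1, 275803990) ≈ 3.6258e-9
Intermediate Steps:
Function('s')(v, o) = Add(-3, Mul(6, o)) (Function('s')(v, o) = Add(-3, Mul(o, Add(6, 0))) = Add(-3, Mul(o, 6)) = Add(-3, Mul(6, o)))
Function('k')(q) = Mul(171, Pow(q, 2)) (Function('k')(q) = Mul(Add(-3, Mul(6, 29)), Pow(q, 2)) = Mul(Add(-3, 174), Pow(q, 2)) = Mul(171, Pow(q, 2)))
Pow(Add(Function('Q')(-2494, -2126), Function('k')(1270)), -1) = Pow(Add(Add(216, -2126), Mul(171, Pow(1270, 2))), -1) = Pow(Add(-1910, Mul(171, 1612900)), -1) = Pow(Add(-1910, 275805900), -1) = Pow(275803990, -1) = Rational(1, 275803990)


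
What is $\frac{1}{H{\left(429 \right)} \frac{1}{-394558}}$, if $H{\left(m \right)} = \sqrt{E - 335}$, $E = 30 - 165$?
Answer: $\frac{197279 i \sqrt{470}}{235} \approx 18200.0 i$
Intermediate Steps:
$E = -135$ ($E = 30 - 165 = -135$)
$H{\left(m \right)} = i \sqrt{470}$ ($H{\left(m \right)} = \sqrt{-135 - 335} = \sqrt{-470} = i \sqrt{470}$)
$\frac{1}{H{\left(429 \right)} \frac{1}{-394558}} = \frac{1}{i \sqrt{470} \frac{1}{-394558}} = \frac{1}{i \sqrt{470} \left(- \frac{1}{394558}\right)} = \frac{1}{\left(- \frac{1}{394558}\right) i \sqrt{470}} = \frac{197279 i \sqrt{470}}{235}$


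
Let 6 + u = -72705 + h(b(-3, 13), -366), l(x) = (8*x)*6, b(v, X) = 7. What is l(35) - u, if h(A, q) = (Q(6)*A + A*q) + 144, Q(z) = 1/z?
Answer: 460847/6 ≈ 76808.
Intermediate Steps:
h(A, q) = 144 + A/6 + A*q (h(A, q) = (A/6 + A*q) + 144 = 144 + A/6 + A*q)
l(x) = 48*x
u = -450767/6 (u = -6 + (-72705 + (144 + (⅙)*7 + 7*(-366))) = -6 + (-72705 + (144 + 7/6 - 2562)) = -6 + (-72705 - 14501/6) = -6 - 450731/6 = -450767/6 ≈ -75128.)
l(35) - u = 48*35 - 1*(-450767/6) = 1680 + 450767/6 = 460847/6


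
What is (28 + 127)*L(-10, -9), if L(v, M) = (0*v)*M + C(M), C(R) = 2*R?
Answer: -2790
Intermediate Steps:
L(v, M) = 2*M (L(v, M) = (0*v)*M + 2*M = 0*M + 2*M = 0 + 2*M = 2*M)
(28 + 127)*L(-10, -9) = (28 + 127)*(2*(-9)) = 155*(-18) = -2790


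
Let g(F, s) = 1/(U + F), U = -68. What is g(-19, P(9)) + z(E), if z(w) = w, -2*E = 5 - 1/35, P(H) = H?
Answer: -7604/3045 ≈ -2.4972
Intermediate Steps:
E = -87/35 (E = -(5 - 1/35)/2 = -½*174/35 = -87/35 ≈ -2.4857)
g(F, s) = 1/(-68 + F)
g(-19, P(9)) + z(E) = 1/(-68 - 19) - 87/35 = 1/(-87) - 87/35 = -1/87 - 87/35 = -7604/3045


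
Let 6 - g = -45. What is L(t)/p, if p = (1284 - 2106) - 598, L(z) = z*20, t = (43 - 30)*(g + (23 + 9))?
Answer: -1079/71 ≈ -15.197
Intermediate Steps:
g = 51 (g = 6 - 1*(-45) = 6 + 45 = 51)
t = 1079 (t = (43 - 30)*(51 + (23 + 9)) = 13*(51 + 32) = 13*83 = 1079)
L(z) = 20*z
p = -1420 (p = -822 - 598 = -1420)
L(t)/p = (20*1079)/(-1420) = 21580*(-1/1420) = -1079/71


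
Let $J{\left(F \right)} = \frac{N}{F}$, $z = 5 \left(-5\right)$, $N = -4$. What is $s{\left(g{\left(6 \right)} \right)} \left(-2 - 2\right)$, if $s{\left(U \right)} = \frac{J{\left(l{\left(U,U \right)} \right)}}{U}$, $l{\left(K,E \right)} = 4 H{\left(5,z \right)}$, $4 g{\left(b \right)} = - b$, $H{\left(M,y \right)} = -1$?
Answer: $\frac{8}{3} \approx 2.6667$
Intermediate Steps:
$z = -25$
$g{\left(b \right)} = - \frac{b}{4}$ ($g{\left(b \right)} = \frac{\left(-1\right) b}{4} = - \frac{b}{4}$)
$l{\left(K,E \right)} = -4$ ($l{\left(K,E \right)} = 4 \left(-1\right) = -4$)
$J{\left(F \right)} = - \frac{4}{F}$
$s{\left(U \right)} = \frac{1}{U}$ ($s{\left(U \right)} = \frac{\left(-4\right) \frac{1}{-4}}{U} = \frac{\left(-4\right) \left(- \frac{1}{4}\right)}{U} = 1 \frac{1}{U} = \frac{1}{U}$)
$s{\left(g{\left(6 \right)} \right)} \left(-2 - 2\right) = \frac{-2 - 2}{\left(- \frac{1}{4}\right) 6} = \frac{-2 - 2}{- \frac{3}{2}} = \left(- \frac{2}{3}\right) \left(-4\right) = \frac{8}{3}$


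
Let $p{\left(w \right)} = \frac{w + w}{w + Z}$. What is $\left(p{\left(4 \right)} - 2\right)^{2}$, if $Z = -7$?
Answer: $\frac{196}{9} \approx 21.778$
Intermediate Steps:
$p{\left(w \right)} = \frac{2 w}{-7 + w}$ ($p{\left(w \right)} = \frac{w + w}{w - 7} = \frac{2 w}{-7 + w}$)
$\left(p{\left(4 \right)} - 2\right)^{2} = \left(2 \cdot 4 \frac{1}{-7 + 4} - 2\right)^{2} = \left(2 \cdot 4 \frac{1}{-3} - 2\right)^{2} = \left(2 \cdot 4 \left(- \frac{1}{3}\right) - 2\right)^{2} = \left(- \frac{8}{3} - 2\right)^{2} = \left(- \frac{14}{3}\right)^{2} = \frac{196}{9}$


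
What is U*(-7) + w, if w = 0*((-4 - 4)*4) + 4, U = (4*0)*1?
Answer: 4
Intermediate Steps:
U = 0 (U = 0*1 = 0)
w = 4 (w = 0*(-8*4) + 4 = 0*(-32) + 4 = 0 + 4 = 4)
U*(-7) + w = 0*(-7) + 4 = 0 + 4 = 4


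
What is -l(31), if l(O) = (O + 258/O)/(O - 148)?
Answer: 1219/3627 ≈ 0.33609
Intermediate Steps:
l(O) = (O + 258/O)/(-148 + O)
-l(31) = -(258 + 31**2)/(31*(-148 + 31)) = -(258 + 961)/(31*(-117)) = -(-1)*1219/(31*117) = -1*(-1219/3627) = 1219/3627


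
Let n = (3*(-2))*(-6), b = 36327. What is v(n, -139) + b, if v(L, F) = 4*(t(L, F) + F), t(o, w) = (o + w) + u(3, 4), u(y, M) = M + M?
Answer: 35391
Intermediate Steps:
u(y, M) = 2*M
n = 36 (n = -6*(-6) = 36)
t(o, w) = 8 + o + w (t(o, w) = (o + w) + 2*4 = (o + w) + 8 = 8 + o + w)
v(L, F) = 32 + 4*L + 8*F (v(L, F) = 4*((8 + L + F) + F) = 4*((8 + F + L) + F) = 4*(8 + L + 2*F) = 32 + 4*L + 8*F)
v(n, -139) + b = (32 + 4*36 + 8*(-139)) + 36327 = (32 + 144 - 1112) + 36327 = -936 + 36327 = 35391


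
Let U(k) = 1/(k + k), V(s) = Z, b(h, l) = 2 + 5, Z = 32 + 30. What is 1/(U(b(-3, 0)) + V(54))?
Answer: 14/869 ≈ 0.016110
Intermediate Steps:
Z = 62
b(h, l) = 7
V(s) = 62
U(k) = 1/(2*k)
1/(U(b(-3, 0)) + V(54)) = 1/((½)/7 + 62) = 1/((½)*(⅐) + 62) = 1/(1/14 + 62) = 1/(869/14) = 14/869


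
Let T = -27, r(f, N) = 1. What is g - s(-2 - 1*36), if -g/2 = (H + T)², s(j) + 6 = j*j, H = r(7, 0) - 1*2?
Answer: -3006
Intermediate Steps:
H = -1 (H = 1 - 1*2 = 1 - 2 = -1)
s(j) = -6 + j² (s(j) = -6 + j*j = -6 + j²)
g = -1568 (g = -2*(-1 - 27)² = -2*(-28)² = -2*784 = -1568)
g - s(-2 - 1*36) = -1568 - (-6 + (-2 - 1*36)²) = -1568 - (-6 + (-2 - 36)²) = -1568 - (-6 + (-38)²) = -1568 - (-6 + 1444) = -1568 - 1*1438 = -1568 - 1438 = -3006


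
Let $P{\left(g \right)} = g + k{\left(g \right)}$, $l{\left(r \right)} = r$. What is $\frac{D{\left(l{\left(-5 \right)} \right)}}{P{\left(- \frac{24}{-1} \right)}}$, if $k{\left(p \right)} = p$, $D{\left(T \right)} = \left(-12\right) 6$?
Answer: $- \frac{3}{2} \approx -1.5$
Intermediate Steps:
$D{\left(T \right)} = -72$
$P{\left(g \right)} = 2 g$ ($P{\left(g \right)} = g + g = 2 g$)
$\frac{D{\left(l{\left(-5 \right)} \right)}}{P{\left(- \frac{24}{-1} \right)}} = - \frac{72}{2 \left(- \frac{24}{-1}\right)} = - \frac{72}{2 \left(\left(-24\right) \left(-1\right)\right)} = - \frac{72}{2 \cdot 24} = - \frac{72}{48} = \left(-72\right) \frac{1}{48} = - \frac{3}{2}$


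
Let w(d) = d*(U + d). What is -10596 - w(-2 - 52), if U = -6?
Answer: -13836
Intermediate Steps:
w(d) = d*(-6 + d)
-10596 - w(-2 - 52) = -10596 - (-2 - 52)*(-6 + (-2 - 52)) = -10596 - (-54)*(-6 - 54) = -10596 - (-54)*(-60) = -10596 - 1*3240 = -10596 - 3240 = -13836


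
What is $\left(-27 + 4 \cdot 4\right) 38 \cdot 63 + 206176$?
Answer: $179842$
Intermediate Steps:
$\left(-27 + 4 \cdot 4\right) 38 \cdot 63 + 206176 = \left(-27 + 16\right) 38 \cdot 63 + 206176 = \left(-11\right) 38 \cdot 63 + 206176 = \left(-418\right) 63 + 206176 = -26334 + 206176 = 179842$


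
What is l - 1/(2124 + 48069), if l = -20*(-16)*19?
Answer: 305173439/50193 ≈ 6080.0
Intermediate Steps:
l = 6080 (l = 320*19 = 6080)
l - 1/(2124 + 48069) = 6080 - 1/(2124 + 48069) = 6080 - 1/50193 = 305173439/50193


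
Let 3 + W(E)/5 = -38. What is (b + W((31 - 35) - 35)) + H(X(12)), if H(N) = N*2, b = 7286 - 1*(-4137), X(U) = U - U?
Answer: 11218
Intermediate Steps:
W(E) = -205 (W(E) = -15 + 5*(-38) = -15 - 190 = -205)
X(U) = 0
b = 11423 (b = 7286 + 4137 = 11423)
H(N) = 2*N
(b + W((31 - 35) - 35)) + H(X(12)) = (11423 - 205) + 2*0 = 11218 + 0 = 11218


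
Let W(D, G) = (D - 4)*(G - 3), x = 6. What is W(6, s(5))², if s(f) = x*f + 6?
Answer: 4356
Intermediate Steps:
s(f) = 6 + 6*f (s(f) = 6*f + 6 = 6 + 6*f)
W(D, G) = (-4 + D)*(-3 + G)
W(6, s(5))² = (12 - 4*(6 + 6*5) - 3*6 + 6*(6 + 6*5))² = (12 - 4*(6 + 30) - 18 + 6*(6 + 30))² = (12 - 4*36 - 18 + 6*36)² = (12 - 144 - 18 + 216)² = 66² = 4356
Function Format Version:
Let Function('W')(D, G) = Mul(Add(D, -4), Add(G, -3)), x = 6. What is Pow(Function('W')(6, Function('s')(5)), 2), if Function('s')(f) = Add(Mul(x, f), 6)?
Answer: 4356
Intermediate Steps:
Function('s')(f) = Add(6, Mul(6, f)) (Function('s')(f) = Add(Mul(6, f), 6) = Add(6, Mul(6, f)))
Function('W')(D, G) = Mul(Add(-4, D), Add(-3, G))
Pow(Function('W')(6, Function('s')(5)), 2) = Pow(Add(12, Mul(-4, Add(6, Mul(6, 5))), Mul(-3, 6), Mul(6, Add(6, Mul(6, 5)))), 2) = Pow(Add(12, Mul(-4, Add(6, 30)), -18, Mul(6, Add(6, 30))), 2) = Pow(Add(12, Mul(-4, 36), -18, Mul(6, 36)), 2) = Pow(Add(12, -144, -18, 216), 2) = Pow(66, 2) = 4356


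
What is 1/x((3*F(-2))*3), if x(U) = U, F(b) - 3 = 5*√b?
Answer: 1/177 - 5*I*√2/531 ≈ 0.0056497 - 0.013317*I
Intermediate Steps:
F(b) = 3 + 5*√b
1/x((3*F(-2))*3) = 1/((3*(3 + 5*√(-2)))*3) = 1/((3*(3 + 5*(I*√2)))*3) = 1/((3*(3 + 5*I*√2))*3) = 1/((9 + 15*I*√2)*3) = 1/(27 + 45*I*√2)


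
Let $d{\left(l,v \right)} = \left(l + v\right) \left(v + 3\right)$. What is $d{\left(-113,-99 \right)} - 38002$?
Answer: $-17650$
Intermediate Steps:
$d{\left(l,v \right)} = \left(3 + v\right) \left(l + v\right)$ ($d{\left(l,v \right)} = \left(l + v\right) \left(3 + v\right) = \left(3 + v\right) \left(l + v\right)$)
$d{\left(-113,-99 \right)} - 38002 = \left(\left(-99\right)^{2} + 3 \left(-113\right) + 3 \left(-99\right) - -11187\right) - 38002 = \left(9801 - 339 - 297 + 11187\right) - 38002 = 20352 - 38002 = -17650$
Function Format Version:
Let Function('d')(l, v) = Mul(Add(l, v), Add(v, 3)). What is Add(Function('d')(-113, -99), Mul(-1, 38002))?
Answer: -17650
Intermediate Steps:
Function('d')(l, v) = Mul(Add(3, v), Add(l, v)) (Function('d')(l, v) = Mul(Add(l, v), Add(3, v)) = Mul(Add(3, v), Add(l, v)))
Add(Function('d')(-113, -99), Mul(-1, 38002)) = Add(Add(Pow(-99, 2), Mul(3, -113), Mul(3, -99), Mul(-113, -99)), Mul(-1, 38002)) = Add(Add(9801, -339, -297, 11187), -38002) = Add(20352, -38002) = -17650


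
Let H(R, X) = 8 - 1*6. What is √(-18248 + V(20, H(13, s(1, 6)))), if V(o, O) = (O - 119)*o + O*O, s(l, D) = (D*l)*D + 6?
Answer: 2*I*√5146 ≈ 143.47*I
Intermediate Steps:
s(l, D) = 6 + l*D² (s(l, D) = l*D² + 6 = 6 + l*D²)
H(R, X) = 2 (H(R, X) = 8 - 6 = 2)
V(o, O) = O² + o*(-119 + O) (V(o, O) = (-119 + O)*o + O² = o*(-119 + O) + O² = O² + o*(-119 + O))
√(-18248 + V(20, H(13, s(1, 6)))) = √(-18248 + (2² - 119*20 + 2*20)) = √(-18248 + (4 - 2380 + 40)) = √(-18248 - 2336) = √(-20584) = 2*I*√5146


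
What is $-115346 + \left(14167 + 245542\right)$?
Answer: $144363$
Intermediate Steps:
$-115346 + \left(14167 + 245542\right) = -115346 + 259709 = 144363$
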